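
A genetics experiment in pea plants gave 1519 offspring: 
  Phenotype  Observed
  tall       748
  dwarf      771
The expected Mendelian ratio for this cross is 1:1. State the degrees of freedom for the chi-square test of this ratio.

A goodness-of-fit test with 2 phenotype classes has df = 2 − 1 = 1.

1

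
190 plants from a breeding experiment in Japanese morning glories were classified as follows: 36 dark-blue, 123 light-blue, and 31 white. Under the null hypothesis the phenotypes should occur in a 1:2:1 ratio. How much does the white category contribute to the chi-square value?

Total ratio parts = 4. Expected numbers out of 190:
  dark-blue: 190 × 1/4 = 47.5
  light-blue: 190 × 2/4 = 95
  white: 190 × 1/4 = 47.5
Contribution of white: (31 − 47.5)² / 47.5 = 5.7316

5.732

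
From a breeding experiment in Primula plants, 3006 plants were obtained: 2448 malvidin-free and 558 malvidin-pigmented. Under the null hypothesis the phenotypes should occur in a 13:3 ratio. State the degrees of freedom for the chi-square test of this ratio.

A goodness-of-fit test with 2 phenotype classes has df = 2 − 1 = 1.

1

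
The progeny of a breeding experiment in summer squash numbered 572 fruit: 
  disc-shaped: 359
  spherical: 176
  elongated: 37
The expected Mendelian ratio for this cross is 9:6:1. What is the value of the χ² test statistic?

11.267

Expected counts for N = 572 under a 9:6:1 ratio (total parts = 16):
  disc-shaped: 572 × 9/16 = 321.75
  spherical: 572 × 6/16 = 214.5
  elongated: 572 × 1/16 = 35.75
χ² = Σ (O − E)² / E
  disc-shaped: (359 − 321.75)² / 321.75 = 4.3125
  spherical: (176 − 214.5)² / 214.5 = 6.9103
  elongated: (37 − 35.75)² / 35.75 = 0.0437
χ² = 4.3125 + 6.9103 + 0.0437 = 11.2665 ≈ 11.267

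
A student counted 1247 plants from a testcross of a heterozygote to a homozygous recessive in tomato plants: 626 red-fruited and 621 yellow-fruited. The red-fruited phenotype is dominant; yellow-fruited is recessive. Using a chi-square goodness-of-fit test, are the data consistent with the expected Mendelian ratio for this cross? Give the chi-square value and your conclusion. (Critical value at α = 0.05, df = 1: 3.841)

A testcross of a heterozygote (Aa × aa) gives a 1:1 phenotypic ratio.
Total ratio parts = 2. Expected numbers out of 1247:
  red-fruited: 1247 × 1/2 = 623.5
  yellow-fruited: 1247 × 1/2 = 623.5
χ² = Σ (O − E)² / E
  red-fruited: (626 − 623.5)² / 623.5 = 0.0100
  yellow-fruited: (621 − 623.5)² / 623.5 = 0.0100
χ² = 0.0100 + 0.0100 = 0.020
Degrees of freedom = 2 − 1 = 1; critical value at α = 0.05 is 3.841.
Since 0.020 < 3.841, we fail to reject the null hypothesis — the data are consistent with the 1:1 ratio.

0.020; consistent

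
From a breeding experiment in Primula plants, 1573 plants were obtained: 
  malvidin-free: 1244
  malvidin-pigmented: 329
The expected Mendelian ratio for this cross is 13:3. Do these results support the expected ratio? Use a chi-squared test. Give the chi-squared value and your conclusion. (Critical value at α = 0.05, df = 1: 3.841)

4.842; not consistent

The 13:3 ratio has 16 parts, so with N = 1573 the expected counts are:
  malvidin-free: 1573 × 13/16 = 1278.0625
  malvidin-pigmented: 1573 × 3/16 = 294.9375
χ² = Σ (O − E)² / E
  malvidin-free: (1244 − 1278.0625)² / 1278.0625 = 0.9078
  malvidin-pigmented: (329 − 294.9375)² / 294.9375 = 3.9339
χ² = 0.9078 + 3.9339 = 4.8417 ≈ 4.842
Degrees of freedom = 2 − 1 = 1; critical value at α = 0.05 is 3.841.
Since 4.842 > 3.841, we reject the null hypothesis — the data do not fit the 13:3 ratio.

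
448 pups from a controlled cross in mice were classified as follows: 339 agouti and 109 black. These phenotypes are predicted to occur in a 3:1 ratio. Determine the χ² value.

Expected counts for N = 448 under a 3:1 ratio (total parts = 4):
  agouti: 448 × 3/4 = 336
  black: 448 × 1/4 = 112
χ² = Σ (O − E)² / E
  agouti: (339 − 336)² / 336 = 0.0268
  black: (109 − 112)² / 112 = 0.0804
χ² = 0.0268 + 0.0804 = 0.1072 ≈ 0.107

0.107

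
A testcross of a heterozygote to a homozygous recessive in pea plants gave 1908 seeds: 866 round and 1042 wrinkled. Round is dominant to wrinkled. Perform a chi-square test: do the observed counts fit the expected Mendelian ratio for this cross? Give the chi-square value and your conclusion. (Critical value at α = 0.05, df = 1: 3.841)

16.235; not consistent

A testcross of a heterozygote (Aa × aa) gives a 1:1 phenotypic ratio.
Expected counts for N = 1908 under a 1:1 ratio (total parts = 2):
  round: 1908 × 1/2 = 954
  wrinkled: 1908 × 1/2 = 954
χ² = Σ (O − E)² / E
  round: (866 − 954)² / 954 = 8.1174
  wrinkled: (1042 − 954)² / 954 = 8.1174
χ² = 8.1174 + 8.1174 = 16.2348 ≈ 16.235
Degrees of freedom = 2 − 1 = 1; critical value at α = 0.05 is 3.841.
Since 16.235 > 3.841, we reject the null hypothesis — the data do not fit the 1:1 ratio.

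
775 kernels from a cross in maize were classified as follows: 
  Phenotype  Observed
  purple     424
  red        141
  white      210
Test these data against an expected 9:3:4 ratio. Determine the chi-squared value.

Expected counts for N = 775 under a 9:3:4 ratio (total parts = 16):
  purple: 775 × 9/16 = 435.9375
  red: 775 × 3/16 = 145.3125
  white: 775 × 4/16 = 193.75
χ² = Σ (O − E)² / E
  purple: (424 − 435.9375)² / 435.9375 = 0.3269
  red: (141 − 145.3125)² / 145.3125 = 0.1280
  white: (210 − 193.75)² / 193.75 = 1.3629
χ² = 0.3269 + 0.1280 + 1.3629 = 1.8178 ≈ 1.818

1.818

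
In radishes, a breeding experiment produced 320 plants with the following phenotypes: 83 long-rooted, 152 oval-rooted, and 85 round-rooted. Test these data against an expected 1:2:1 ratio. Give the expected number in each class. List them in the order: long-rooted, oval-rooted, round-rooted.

Expected counts for N = 320 under a 1:2:1 ratio (total parts = 4):
  long-rooted: 320 × 1/4 = 80
  oval-rooted: 320 × 2/4 = 160
  round-rooted: 320 × 1/4 = 80

80, 160, 80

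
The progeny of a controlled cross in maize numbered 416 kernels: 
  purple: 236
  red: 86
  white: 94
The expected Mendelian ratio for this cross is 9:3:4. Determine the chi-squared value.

The 9:3:4 ratio has 16 parts, so with N = 416 the expected counts are:
  purple: 416 × 9/16 = 234
  red: 416 × 3/16 = 78
  white: 416 × 4/16 = 104
χ² = Σ (O − E)² / E
  purple: (236 − 234)² / 234 = 0.0171
  red: (86 − 78)² / 78 = 0.8205
  white: (94 − 104)² / 104 = 0.9615
χ² = 0.0171 + 0.8205 + 0.9615 = 1.7991 ≈ 1.799

1.799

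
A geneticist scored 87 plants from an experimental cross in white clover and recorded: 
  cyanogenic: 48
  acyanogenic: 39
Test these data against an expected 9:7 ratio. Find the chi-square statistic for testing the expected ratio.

Total ratio parts = 16. Expected numbers out of 87:
  cyanogenic: 87 × 9/16 = 48.9375
  acyanogenic: 87 × 7/16 = 38.0625
χ² = Σ (O − E)² / E
  cyanogenic: (48 − 48.9375)² / 48.9375 = 0.0180
  acyanogenic: (39 − 38.0625)² / 38.0625 = 0.0231
χ² = 0.0180 + 0.0231 = 0.0411 ≈ 0.041

0.041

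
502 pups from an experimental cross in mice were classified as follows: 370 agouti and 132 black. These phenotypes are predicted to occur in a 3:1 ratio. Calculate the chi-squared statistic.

0.449

Total ratio parts = 4. Expected numbers out of 502:
  agouti: 502 × 3/4 = 376.5
  black: 502 × 1/4 = 125.5
χ² = Σ (O − E)² / E
  agouti: (370 − 376.5)² / 376.5 = 0.1122
  black: (132 − 125.5)² / 125.5 = 0.3367
χ² = 0.1122 + 0.3367 = 0.4489 ≈ 0.449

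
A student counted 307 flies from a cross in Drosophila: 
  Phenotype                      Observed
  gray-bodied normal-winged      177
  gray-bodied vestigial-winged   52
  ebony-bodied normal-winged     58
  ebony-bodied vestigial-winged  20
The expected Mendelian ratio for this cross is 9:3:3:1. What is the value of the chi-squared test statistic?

0.683

Total ratio parts = 16. Expected numbers out of 307:
  gray-bodied normal-winged: 307 × 9/16 = 172.6875
  gray-bodied vestigial-winged: 307 × 3/16 = 57.5625
  ebony-bodied normal-winged: 307 × 3/16 = 57.5625
  ebony-bodied vestigial-winged: 307 × 1/16 = 19.1875
χ² = Σ (O − E)² / E
  gray-bodied normal-winged: (177 − 172.6875)² / 172.6875 = 0.1077
  gray-bodied vestigial-winged: (52 − 57.5625)² / 57.5625 = 0.5375
  ebony-bodied normal-winged: (58 − 57.5625)² / 57.5625 = 0.0033
  ebony-bodied vestigial-winged: (20 − 19.1875)² / 19.1875 = 0.0344
χ² = 0.1077 + 0.5375 + 0.0033 + 0.0344 = 0.6829 ≈ 0.683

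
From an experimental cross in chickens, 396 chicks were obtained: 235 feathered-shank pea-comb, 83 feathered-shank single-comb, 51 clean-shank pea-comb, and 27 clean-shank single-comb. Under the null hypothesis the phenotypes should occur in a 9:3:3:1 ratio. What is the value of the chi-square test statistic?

Expected counts for N = 396 under a 9:3:3:1 ratio (total parts = 16):
  feathered-shank pea-comb: 396 × 9/16 = 222.75
  feathered-shank single-comb: 396 × 3/16 = 74.25
  clean-shank pea-comb: 396 × 3/16 = 74.25
  clean-shank single-comb: 396 × 1/16 = 24.75
χ² = Σ (O − E)² / E
  feathered-shank pea-comb: (235 − 222.75)² / 222.75 = 0.6737
  feathered-shank single-comb: (83 − 74.25)² / 74.25 = 1.0311
  clean-shank pea-comb: (51 − 74.25)² / 74.25 = 7.2803
  clean-shank single-comb: (27 − 24.75)² / 24.75 = 0.2045
χ² = 0.6737 + 1.0311 + 7.2803 + 0.2045 = 9.1896 ≈ 9.190

9.190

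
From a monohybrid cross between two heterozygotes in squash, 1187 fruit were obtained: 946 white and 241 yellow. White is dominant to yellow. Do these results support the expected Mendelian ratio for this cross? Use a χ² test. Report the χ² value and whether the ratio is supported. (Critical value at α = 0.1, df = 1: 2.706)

13.965; not consistent

For a monohybrid cross between heterozygotes with complete dominance, the expected phenotypic ratio is 3:1.
Expected counts for N = 1187 under a 3:1 ratio (total parts = 4):
  white: 1187 × 3/4 = 890.25
  yellow: 1187 × 1/4 = 296.75
χ² = Σ (O − E)² / E
  white: (946 − 890.25)² / 890.25 = 3.4912
  yellow: (241 − 296.75)² / 296.75 = 10.4737
χ² = 3.4912 + 10.4737 = 13.9649 ≈ 13.965
Degrees of freedom = 2 − 1 = 1; critical value at α = 0.1 is 2.706.
Since 13.965 > 2.706, we reject the null hypothesis — the data do not fit the 3:1 ratio.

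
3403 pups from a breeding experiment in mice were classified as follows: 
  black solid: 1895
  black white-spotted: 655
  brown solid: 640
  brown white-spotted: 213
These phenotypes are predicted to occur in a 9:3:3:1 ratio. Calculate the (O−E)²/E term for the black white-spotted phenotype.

0.450

Total ratio parts = 16. Expected numbers out of 3403:
  black solid: 3403 × 9/16 = 1914.1875
  black white-spotted: 3403 × 3/16 = 638.0625
  brown solid: 3403 × 3/16 = 638.0625
  brown white-spotted: 3403 × 1/16 = 212.6875
Contribution of black white-spotted: (655 − 638.0625)² / 638.0625 = 0.4496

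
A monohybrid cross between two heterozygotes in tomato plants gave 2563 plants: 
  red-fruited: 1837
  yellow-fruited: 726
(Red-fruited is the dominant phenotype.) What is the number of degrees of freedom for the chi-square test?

1

For a monohybrid cross between heterozygotes with complete dominance, the expected phenotypic ratio is 3:1.
A goodness-of-fit test with 2 phenotype classes has df = 2 − 1 = 1.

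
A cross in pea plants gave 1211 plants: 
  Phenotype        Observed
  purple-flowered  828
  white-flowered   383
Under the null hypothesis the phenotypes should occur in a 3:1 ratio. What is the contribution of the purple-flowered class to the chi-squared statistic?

Expected counts for N = 1211 under a 3:1 ratio (total parts = 4):
  purple-flowered: 1211 × 3/4 = 908.25
  white-flowered: 1211 × 1/4 = 302.75
Contribution of purple-flowered: (828 − 908.25)² / 908.25 = 7.0906

7.091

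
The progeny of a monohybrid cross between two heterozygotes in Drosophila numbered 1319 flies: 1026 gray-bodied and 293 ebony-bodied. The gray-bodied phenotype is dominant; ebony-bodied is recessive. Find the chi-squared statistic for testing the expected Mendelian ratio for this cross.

For a monohybrid cross between heterozygotes with complete dominance, the expected phenotypic ratio is 3:1.
Total ratio parts = 4. Expected numbers out of 1319:
  gray-bodied: 1319 × 3/4 = 989.25
  ebony-bodied: 1319 × 1/4 = 329.75
χ² = Σ (O − E)² / E
  gray-bodied: (1026 − 989.25)² / 989.25 = 1.3652
  ebony-bodied: (293 − 329.75)² / 329.75 = 4.0957
χ² = 1.3652 + 4.0957 = 5.4609 ≈ 5.461

5.461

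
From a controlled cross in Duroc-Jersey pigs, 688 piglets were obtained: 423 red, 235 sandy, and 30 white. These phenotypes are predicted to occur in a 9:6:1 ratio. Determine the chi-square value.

9.329

Under the 9:6:1 hypothesis (Σ ratio = 16, N = 688):
  red: 688 × 9/16 = 387
  sandy: 688 × 6/16 = 258
  white: 688 × 1/16 = 43
χ² = Σ (O − E)² / E
  red: (423 − 387)² / 387 = 3.3488
  sandy: (235 − 258)² / 258 = 2.0504
  white: (30 − 43)² / 43 = 3.9302
χ² = 3.3488 + 2.0504 + 3.9302 = 9.3294 ≈ 9.329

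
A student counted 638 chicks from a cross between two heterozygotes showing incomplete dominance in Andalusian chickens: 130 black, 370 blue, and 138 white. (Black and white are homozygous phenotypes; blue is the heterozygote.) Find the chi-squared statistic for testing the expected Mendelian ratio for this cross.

16.508

With incomplete dominance, a heterozygote × heterozygote cross gives a 1:2:1 phenotypic ratio.
Under the 1:2:1 hypothesis (Σ ratio = 4, N = 638):
  black: 638 × 1/4 = 159.5
  blue: 638 × 2/4 = 319
  white: 638 × 1/4 = 159.5
χ² = Σ (O − E)² / E
  black: (130 − 159.5)² / 159.5 = 5.4561
  blue: (370 − 319)² / 319 = 8.1536
  white: (138 − 159.5)² / 159.5 = 2.8981
χ² = 5.4561 + 8.1536 + 2.8981 = 16.5078 ≈ 16.508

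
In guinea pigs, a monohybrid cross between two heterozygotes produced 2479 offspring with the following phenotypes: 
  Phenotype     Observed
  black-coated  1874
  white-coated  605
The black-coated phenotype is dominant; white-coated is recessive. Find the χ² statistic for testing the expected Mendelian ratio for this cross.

For a monohybrid cross between heterozygotes with complete dominance, the expected phenotypic ratio is 3:1.
The 3:1 ratio has 4 parts, so with N = 2479 the expected counts are:
  black-coated: 2479 × 3/4 = 1859.25
  white-coated: 2479 × 1/4 = 619.75
χ² = Σ (O − E)² / E
  black-coated: (1874 − 1859.25)² / 1859.25 = 0.1170
  white-coated: (605 − 619.75)² / 619.75 = 0.3510
χ² = 0.1170 + 0.3510 = 0.468

0.468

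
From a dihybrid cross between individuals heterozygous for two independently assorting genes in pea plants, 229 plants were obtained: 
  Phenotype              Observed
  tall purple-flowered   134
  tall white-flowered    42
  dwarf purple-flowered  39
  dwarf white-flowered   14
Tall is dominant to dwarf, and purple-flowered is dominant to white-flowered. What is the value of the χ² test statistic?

0.597

A dihybrid F₂ with independent assortment and complete dominance at both loci gives a 9:3:3:1 phenotypic ratio.
Expected counts for N = 229 under a 9:3:3:1 ratio (total parts = 16):
  tall purple-flowered: 229 × 9/16 = 128.8125
  tall white-flowered: 229 × 3/16 = 42.9375
  dwarf purple-flowered: 229 × 3/16 = 42.9375
  dwarf white-flowered: 229 × 1/16 = 14.3125
χ² = Σ (O − E)² / E
  tall purple-flowered: (134 − 128.8125)² / 128.8125 = 0.2089
  tall white-flowered: (42 − 42.9375)² / 42.9375 = 0.0205
  dwarf purple-flowered: (39 − 42.9375)² / 42.9375 = 0.3611
  dwarf white-flowered: (14 − 14.3125)² / 14.3125 = 0.0068
χ² = 0.2089 + 0.0205 + 0.3611 + 0.0068 = 0.5973 ≈ 0.597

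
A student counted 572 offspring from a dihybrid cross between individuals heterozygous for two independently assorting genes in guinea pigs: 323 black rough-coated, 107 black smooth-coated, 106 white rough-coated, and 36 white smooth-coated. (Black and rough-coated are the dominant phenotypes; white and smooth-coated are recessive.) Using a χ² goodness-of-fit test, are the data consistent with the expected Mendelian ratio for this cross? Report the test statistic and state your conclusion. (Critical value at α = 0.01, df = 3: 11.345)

A dihybrid F₂ with independent assortment and complete dominance at both loci gives a 9:3:3:1 phenotypic ratio.
Under the 9:3:3:1 hypothesis (Σ ratio = 16, N = 572):
  black rough-coated: 572 × 9/16 = 321.75
  black smooth-coated: 572 × 3/16 = 107.25
  white rough-coated: 572 × 3/16 = 107.25
  white smooth-coated: 572 × 1/16 = 35.75
χ² = Σ (O − E)² / E
  black rough-coated: (323 − 321.75)² / 321.75 = 0.0049
  black smooth-coated: (107 − 107.25)² / 107.25 = 0.0006
  white rough-coated: (106 − 107.25)² / 107.25 = 0.0146
  white smooth-coated: (36 − 35.75)² / 35.75 = 0.0017
χ² = 0.0049 + 0.0006 + 0.0146 + 0.0017 = 0.0218 ≈ 0.022
Degrees of freedom = 4 − 1 = 3; critical value at α = 0.01 is 11.345.
Since 0.022 < 11.345, we fail to reject the null hypothesis — the data are consistent with the 9:3:3:1 ratio.

0.022; consistent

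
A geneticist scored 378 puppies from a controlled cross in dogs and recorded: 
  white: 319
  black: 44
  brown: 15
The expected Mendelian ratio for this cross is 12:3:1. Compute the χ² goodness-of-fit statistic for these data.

Total ratio parts = 16. Expected numbers out of 378:
  white: 378 × 12/16 = 283.5
  black: 378 × 3/16 = 70.875
  brown: 378 × 1/16 = 23.625
χ² = Σ (O − E)² / E
  white: (319 − 283.5)² / 283.5 = 4.4453
  black: (44 − 70.875)² / 70.875 = 10.1907
  brown: (15 − 23.625)² / 23.625 = 3.1488
χ² = 4.4453 + 10.1907 + 3.1488 = 17.7848 ≈ 17.785

17.785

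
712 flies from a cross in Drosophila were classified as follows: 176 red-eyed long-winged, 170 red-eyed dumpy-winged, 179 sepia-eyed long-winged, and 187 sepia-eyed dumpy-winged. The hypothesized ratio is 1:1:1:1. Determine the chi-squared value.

0.843

The 1:1:1:1 ratio has 4 parts, so with N = 712 the expected counts are:
  red-eyed long-winged: 712 × 1/4 = 178
  red-eyed dumpy-winged: 712 × 1/4 = 178
  sepia-eyed long-winged: 712 × 1/4 = 178
  sepia-eyed dumpy-winged: 712 × 1/4 = 178
χ² = Σ (O − E)² / E
  red-eyed long-winged: (176 − 178)² / 178 = 0.0225
  red-eyed dumpy-winged: (170 − 178)² / 178 = 0.3596
  sepia-eyed long-winged: (179 − 178)² / 178 = 0.0056
  sepia-eyed dumpy-winged: (187 − 178)² / 178 = 0.4551
χ² = 0.0225 + 0.3596 + 0.0056 + 0.4551 = 0.8428 ≈ 0.843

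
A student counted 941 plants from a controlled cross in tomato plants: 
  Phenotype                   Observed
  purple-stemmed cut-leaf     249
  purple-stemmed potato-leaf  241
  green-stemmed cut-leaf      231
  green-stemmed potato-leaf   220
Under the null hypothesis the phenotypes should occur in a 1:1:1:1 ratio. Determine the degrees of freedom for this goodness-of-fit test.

3

A goodness-of-fit test with 4 phenotype classes has df = 4 − 1 = 3.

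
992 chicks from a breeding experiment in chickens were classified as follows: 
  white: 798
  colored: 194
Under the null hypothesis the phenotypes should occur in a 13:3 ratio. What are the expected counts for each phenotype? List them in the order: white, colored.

806, 186

Under the 13:3 hypothesis (Σ ratio = 16, N = 992):
  white: 992 × 13/16 = 806
  colored: 992 × 3/16 = 186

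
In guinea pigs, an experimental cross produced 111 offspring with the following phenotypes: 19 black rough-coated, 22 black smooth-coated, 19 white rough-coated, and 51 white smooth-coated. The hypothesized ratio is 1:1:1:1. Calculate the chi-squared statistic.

Expected counts for N = 111 under a 1:1:1:1 ratio (total parts = 4):
  black rough-coated: 111 × 1/4 = 27.75
  black smooth-coated: 111 × 1/4 = 27.75
  white rough-coated: 111 × 1/4 = 27.75
  white smooth-coated: 111 × 1/4 = 27.75
χ² = Σ (O − E)² / E
  black rough-coated: (19 − 27.75)² / 27.75 = 2.7590
  black smooth-coated: (22 − 27.75)² / 27.75 = 1.1914
  white rough-coated: (19 − 27.75)² / 27.75 = 2.7590
  white smooth-coated: (51 − 27.75)² / 27.75 = 19.4797
χ² = 2.7590 + 1.1914 + 2.7590 + 19.4797 = 26.1891 ≈ 26.189

26.189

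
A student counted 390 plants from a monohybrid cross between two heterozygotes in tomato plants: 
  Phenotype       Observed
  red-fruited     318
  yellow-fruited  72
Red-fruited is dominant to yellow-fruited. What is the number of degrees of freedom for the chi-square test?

For a monohybrid cross between heterozygotes with complete dominance, the expected phenotypic ratio is 3:1.
A goodness-of-fit test with 2 phenotype classes has df = 2 − 1 = 1.

1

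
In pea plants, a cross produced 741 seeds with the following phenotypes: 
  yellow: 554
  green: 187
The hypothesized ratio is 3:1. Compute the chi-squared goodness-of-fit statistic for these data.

0.022

Under the 3:1 hypothesis (Σ ratio = 4, N = 741):
  yellow: 741 × 3/4 = 555.75
  green: 741 × 1/4 = 185.25
χ² = Σ (O − E)² / E
  yellow: (554 − 555.75)² / 555.75 = 0.0055
  green: (187 − 185.25)² / 185.25 = 0.0165
χ² = 0.0055 + 0.0165 = 0.022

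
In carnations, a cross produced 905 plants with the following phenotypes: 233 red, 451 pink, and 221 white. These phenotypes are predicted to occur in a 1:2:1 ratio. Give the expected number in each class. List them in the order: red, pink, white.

226.25, 452.5, 226.25

Total ratio parts = 4. Expected numbers out of 905:
  red: 905 × 1/4 = 226.25
  pink: 905 × 2/4 = 452.5
  white: 905 × 1/4 = 226.25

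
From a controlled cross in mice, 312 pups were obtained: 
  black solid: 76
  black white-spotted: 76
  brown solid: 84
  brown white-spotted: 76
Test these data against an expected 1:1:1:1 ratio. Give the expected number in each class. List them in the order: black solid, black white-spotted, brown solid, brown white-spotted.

The 1:1:1:1 ratio has 4 parts, so with N = 312 the expected counts are:
  black solid: 312 × 1/4 = 78
  black white-spotted: 312 × 1/4 = 78
  brown solid: 312 × 1/4 = 78
  brown white-spotted: 312 × 1/4 = 78

78, 78, 78, 78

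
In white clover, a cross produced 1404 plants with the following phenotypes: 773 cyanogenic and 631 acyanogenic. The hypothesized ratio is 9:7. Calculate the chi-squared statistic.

0.812

Under the 9:7 hypothesis (Σ ratio = 16, N = 1404):
  cyanogenic: 1404 × 9/16 = 789.75
  acyanogenic: 1404 × 7/16 = 614.25
χ² = Σ (O − E)² / E
  cyanogenic: (773 − 789.75)² / 789.75 = 0.3553
  acyanogenic: (631 − 614.25)² / 614.25 = 0.4568
χ² = 0.3553 + 0.4568 = 0.8121 ≈ 0.812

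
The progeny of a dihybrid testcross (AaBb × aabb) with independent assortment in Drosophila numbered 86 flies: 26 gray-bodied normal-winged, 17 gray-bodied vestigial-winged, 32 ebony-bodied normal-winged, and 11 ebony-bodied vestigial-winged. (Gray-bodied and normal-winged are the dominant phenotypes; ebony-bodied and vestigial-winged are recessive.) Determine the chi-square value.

12.140

A dihybrid testcross with independent assortment gives a 1:1:1:1 ratio.
Expected counts for N = 86 under a 1:1:1:1 ratio (total parts = 4):
  gray-bodied normal-winged: 86 × 1/4 = 21.5
  gray-bodied vestigial-winged: 86 × 1/4 = 21.5
  ebony-bodied normal-winged: 86 × 1/4 = 21.5
  ebony-bodied vestigial-winged: 86 × 1/4 = 21.5
χ² = Σ (O − E)² / E
  gray-bodied normal-winged: (26 − 21.5)² / 21.5 = 0.9419
  gray-bodied vestigial-winged: (17 − 21.5)² / 21.5 = 0.9419
  ebony-bodied normal-winged: (32 − 21.5)² / 21.5 = 5.1279
  ebony-bodied vestigial-winged: (11 − 21.5)² / 21.5 = 5.1279
χ² = 0.9419 + 0.9419 + 5.1279 + 5.1279 = 12.1396 ≈ 12.140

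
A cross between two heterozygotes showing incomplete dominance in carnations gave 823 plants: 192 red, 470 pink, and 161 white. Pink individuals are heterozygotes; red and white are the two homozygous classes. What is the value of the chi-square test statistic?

18.968

With incomplete dominance, a heterozygote × heterozygote cross gives a 1:2:1 phenotypic ratio.
The 1:2:1 ratio has 4 parts, so with N = 823 the expected counts are:
  red: 823 × 1/4 = 205.75
  pink: 823 × 2/4 = 411.5
  white: 823 × 1/4 = 205.75
χ² = Σ (O − E)² / E
  red: (192 − 205.75)² / 205.75 = 0.9189
  pink: (470 − 411.5)² / 411.5 = 8.3165
  white: (161 − 205.75)² / 205.75 = 9.7330
χ² = 0.9189 + 8.3165 + 9.7330 = 18.9684 ≈ 18.968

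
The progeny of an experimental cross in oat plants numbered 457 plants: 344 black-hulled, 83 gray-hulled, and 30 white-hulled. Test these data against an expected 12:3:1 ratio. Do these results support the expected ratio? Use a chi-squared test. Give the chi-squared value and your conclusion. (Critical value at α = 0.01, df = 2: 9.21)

The 12:3:1 ratio has 16 parts, so with N = 457 the expected counts are:
  black-hulled: 457 × 12/16 = 342.75
  gray-hulled: 457 × 3/16 = 85.6875
  white-hulled: 457 × 1/16 = 28.5625
χ² = Σ (O − E)² / E
  black-hulled: (344 − 342.75)² / 342.75 = 0.0046
  gray-hulled: (83 − 85.6875)² / 85.6875 = 0.0843
  white-hulled: (30 − 28.5625)² / 28.5625 = 0.0723
χ² = 0.0046 + 0.0843 + 0.0723 = 0.1612 ≈ 0.161
Degrees of freedom = 3 − 1 = 2; critical value at α = 0.01 is 9.21.
Since 0.161 < 9.21, we fail to reject the null hypothesis — the data are consistent with the 12:3:1 ratio.

0.161; consistent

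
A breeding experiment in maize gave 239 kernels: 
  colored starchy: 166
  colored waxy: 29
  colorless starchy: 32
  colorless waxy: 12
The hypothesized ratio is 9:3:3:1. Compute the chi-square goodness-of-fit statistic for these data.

17.231

Total ratio parts = 16. Expected numbers out of 239:
  colored starchy: 239 × 9/16 = 134.4375
  colored waxy: 239 × 3/16 = 44.8125
  colorless starchy: 239 × 3/16 = 44.8125
  colorless waxy: 239 × 1/16 = 14.9375
χ² = Σ (O − E)² / E
  colored starchy: (166 − 134.4375)² / 134.4375 = 7.4101
  colored waxy: (29 − 44.8125)² / 44.8125 = 5.5796
  colorless starchy: (32 − 44.8125)² / 44.8125 = 3.6633
  colorless waxy: (12 − 14.9375)² / 14.9375 = 0.5777
χ² = 7.4101 + 5.5796 + 3.6633 + 0.5777 = 17.2307 ≈ 17.231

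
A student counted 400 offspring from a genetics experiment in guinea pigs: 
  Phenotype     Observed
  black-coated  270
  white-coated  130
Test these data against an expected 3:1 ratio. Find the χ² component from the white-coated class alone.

9.000

Under the 3:1 hypothesis (Σ ratio = 4, N = 400):
  black-coated: 400 × 3/4 = 300
  white-coated: 400 × 1/4 = 100
Contribution of white-coated: (130 − 100)² / 100 = 9.0000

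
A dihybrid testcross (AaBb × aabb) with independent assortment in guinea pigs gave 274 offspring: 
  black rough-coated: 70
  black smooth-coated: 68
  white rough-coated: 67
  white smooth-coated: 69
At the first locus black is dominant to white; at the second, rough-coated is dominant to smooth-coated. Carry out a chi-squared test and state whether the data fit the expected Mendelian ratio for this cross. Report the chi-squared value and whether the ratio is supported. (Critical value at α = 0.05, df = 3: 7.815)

0.073; consistent

A dihybrid testcross with independent assortment gives a 1:1:1:1 ratio.
Expected counts for N = 274 under a 1:1:1:1 ratio (total parts = 4):
  black rough-coated: 274 × 1/4 = 68.5
  black smooth-coated: 274 × 1/4 = 68.5
  white rough-coated: 274 × 1/4 = 68.5
  white smooth-coated: 274 × 1/4 = 68.5
χ² = Σ (O − E)² / E
  black rough-coated: (70 − 68.5)² / 68.5 = 0.0328
  black smooth-coated: (68 − 68.5)² / 68.5 = 0.0036
  white rough-coated: (67 − 68.5)² / 68.5 = 0.0328
  white smooth-coated: (69 − 68.5)² / 68.5 = 0.0036
χ² = 0.0328 + 0.0036 + 0.0328 + 0.0036 = 0.0728 ≈ 0.073
Degrees of freedom = 4 − 1 = 3; critical value at α = 0.05 is 7.815.
Since 0.073 < 7.815, we fail to reject the null hypothesis — the data are consistent with the 1:1:1:1 ratio.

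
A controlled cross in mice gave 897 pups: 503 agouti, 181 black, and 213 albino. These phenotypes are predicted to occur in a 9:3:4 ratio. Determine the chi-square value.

1.545

Under the 9:3:4 hypothesis (Σ ratio = 16, N = 897):
  agouti: 897 × 9/16 = 504.5625
  black: 897 × 3/16 = 168.1875
  albino: 897 × 4/16 = 224.25
χ² = Σ (O − E)² / E
  agouti: (503 − 504.5625)² / 504.5625 = 0.0048
  black: (181 − 168.1875)² / 168.1875 = 0.9761
  albino: (213 − 224.25)² / 224.25 = 0.5644
χ² = 0.0048 + 0.9761 + 0.5644 = 1.5453 ≈ 1.545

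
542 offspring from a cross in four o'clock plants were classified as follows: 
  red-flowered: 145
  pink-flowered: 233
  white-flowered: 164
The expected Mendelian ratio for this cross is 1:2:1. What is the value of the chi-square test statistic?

Total ratio parts = 4. Expected numbers out of 542:
  red-flowered: 542 × 1/4 = 135.5
  pink-flowered: 542 × 2/4 = 271
  white-flowered: 542 × 1/4 = 135.5
χ² = Σ (O − E)² / E
  red-flowered: (145 − 135.5)² / 135.5 = 0.6661
  pink-flowered: (233 − 271)² / 271 = 5.3284
  white-flowered: (164 − 135.5)² / 135.5 = 5.9945
χ² = 0.6661 + 5.3284 + 5.9945 = 11.989

11.989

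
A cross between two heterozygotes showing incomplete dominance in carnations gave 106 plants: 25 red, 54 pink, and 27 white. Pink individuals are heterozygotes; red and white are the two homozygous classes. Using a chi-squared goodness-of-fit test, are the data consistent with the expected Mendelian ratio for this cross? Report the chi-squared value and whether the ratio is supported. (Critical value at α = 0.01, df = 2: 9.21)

With incomplete dominance, a heterozygote × heterozygote cross gives a 1:2:1 phenotypic ratio.
The 1:2:1 ratio has 4 parts, so with N = 106 the expected counts are:
  red: 106 × 1/4 = 26.5
  pink: 106 × 2/4 = 53
  white: 106 × 1/4 = 26.5
χ² = Σ (O − E)² / E
  red: (25 − 26.5)² / 26.5 = 0.0849
  pink: (54 − 53)² / 53 = 0.0189
  white: (27 − 26.5)² / 26.5 = 0.0094
χ² = 0.0849 + 0.0189 + 0.0094 = 0.1132 ≈ 0.113
Degrees of freedom = 3 − 1 = 2; critical value at α = 0.01 is 9.21.
Since 0.113 < 9.21, we fail to reject the null hypothesis — the data are consistent with the 1:2:1 ratio.

0.113; consistent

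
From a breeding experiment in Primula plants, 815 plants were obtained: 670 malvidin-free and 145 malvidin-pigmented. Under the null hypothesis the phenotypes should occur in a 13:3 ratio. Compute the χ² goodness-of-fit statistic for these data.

Expected counts for N = 815 under a 13:3 ratio (total parts = 16):
  malvidin-free: 815 × 13/16 = 662.1875
  malvidin-pigmented: 815 × 3/16 = 152.8125
χ² = Σ (O − E)² / E
  malvidin-free: (670 − 662.1875)² / 662.1875 = 0.0922
  malvidin-pigmented: (145 − 152.8125)² / 152.8125 = 0.3994
χ² = 0.0922 + 0.3994 = 0.4916 ≈ 0.492

0.492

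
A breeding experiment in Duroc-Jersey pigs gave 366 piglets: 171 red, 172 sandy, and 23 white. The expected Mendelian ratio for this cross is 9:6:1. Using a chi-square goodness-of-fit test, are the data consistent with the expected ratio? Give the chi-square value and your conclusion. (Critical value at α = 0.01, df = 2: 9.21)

14.707; not consistent

Total ratio parts = 16. Expected numbers out of 366:
  red: 366 × 9/16 = 205.875
  sandy: 366 × 6/16 = 137.25
  white: 366 × 1/16 = 22.875
χ² = Σ (O − E)² / E
  red: (171 − 205.875)² / 205.875 = 5.9078
  sandy: (172 − 137.25)² / 137.25 = 8.7983
  white: (23 − 22.875)² / 22.875 = 0.0007
χ² = 5.9078 + 8.7983 + 0.0007 = 14.7068 ≈ 14.707
Degrees of freedom = 3 − 1 = 2; critical value at α = 0.01 is 9.21.
Since 14.707 > 9.21, we reject the null hypothesis — the data do not fit the 9:6:1 ratio.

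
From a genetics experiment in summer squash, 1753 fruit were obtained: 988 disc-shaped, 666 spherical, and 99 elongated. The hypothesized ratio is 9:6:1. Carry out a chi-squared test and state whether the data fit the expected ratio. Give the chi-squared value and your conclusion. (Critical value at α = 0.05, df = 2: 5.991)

1.135; consistent

Under the 9:6:1 hypothesis (Σ ratio = 16, N = 1753):
  disc-shaped: 1753 × 9/16 = 986.0625
  spherical: 1753 × 6/16 = 657.375
  elongated: 1753 × 1/16 = 109.5625
χ² = Σ (O − E)² / E
  disc-shaped: (988 − 986.0625)² / 986.0625 = 0.0038
  spherical: (666 − 657.375)² / 657.375 = 0.1132
  elongated: (99 − 109.5625)² / 109.5625 = 1.0183
χ² = 0.0038 + 0.1132 + 1.0183 = 1.1353 ≈ 1.135
Degrees of freedom = 3 − 1 = 2; critical value at α = 0.05 is 5.991.
Since 1.135 < 5.991, we fail to reject the null hypothesis — the data are consistent with the 9:6:1 ratio.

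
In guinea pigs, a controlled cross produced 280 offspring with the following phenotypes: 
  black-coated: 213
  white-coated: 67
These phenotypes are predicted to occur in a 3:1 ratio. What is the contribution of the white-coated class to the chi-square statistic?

Expected counts for N = 280 under a 3:1 ratio (total parts = 4):
  black-coated: 280 × 3/4 = 210
  white-coated: 280 × 1/4 = 70
Contribution of white-coated: (67 − 70)² / 70 = 0.1286

0.129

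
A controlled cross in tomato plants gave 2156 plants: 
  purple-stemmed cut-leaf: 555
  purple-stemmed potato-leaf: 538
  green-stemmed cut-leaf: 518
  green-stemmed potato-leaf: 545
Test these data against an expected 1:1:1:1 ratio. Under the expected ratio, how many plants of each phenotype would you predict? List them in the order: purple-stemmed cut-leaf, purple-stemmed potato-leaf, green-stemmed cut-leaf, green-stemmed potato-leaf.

539, 539, 539, 539

Total ratio parts = 4. Expected numbers out of 2156:
  purple-stemmed cut-leaf: 2156 × 1/4 = 539
  purple-stemmed potato-leaf: 2156 × 1/4 = 539
  green-stemmed cut-leaf: 2156 × 1/4 = 539
  green-stemmed potato-leaf: 2156 × 1/4 = 539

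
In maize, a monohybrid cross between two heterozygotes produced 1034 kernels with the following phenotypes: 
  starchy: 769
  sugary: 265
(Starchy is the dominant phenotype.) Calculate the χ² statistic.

0.218

For a monohybrid cross between heterozygotes with complete dominance, the expected phenotypic ratio is 3:1.
Under the 3:1 hypothesis (Σ ratio = 4, N = 1034):
  starchy: 1034 × 3/4 = 775.5
  sugary: 1034 × 1/4 = 258.5
χ² = Σ (O − E)² / E
  starchy: (769 − 775.5)² / 775.5 = 0.0545
  sugary: (265 − 258.5)² / 258.5 = 0.1634
χ² = 0.0545 + 0.1634 = 0.2179 ≈ 0.218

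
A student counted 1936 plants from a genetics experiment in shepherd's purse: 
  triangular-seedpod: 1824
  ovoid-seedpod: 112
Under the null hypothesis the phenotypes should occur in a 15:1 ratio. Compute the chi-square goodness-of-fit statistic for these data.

Under the 15:1 hypothesis (Σ ratio = 16, N = 1936):
  triangular-seedpod: 1936 × 15/16 = 1815
  ovoid-seedpod: 1936 × 1/16 = 121
χ² = Σ (O − E)² / E
  triangular-seedpod: (1824 − 1815)² / 1815 = 0.0446
  ovoid-seedpod: (112 − 121)² / 121 = 0.6694
χ² = 0.0446 + 0.6694 = 0.714

0.714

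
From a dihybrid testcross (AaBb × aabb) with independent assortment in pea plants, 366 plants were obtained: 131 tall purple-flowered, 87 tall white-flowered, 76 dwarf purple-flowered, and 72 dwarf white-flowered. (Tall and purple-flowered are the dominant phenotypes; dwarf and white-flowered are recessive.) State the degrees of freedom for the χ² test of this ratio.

3

A dihybrid testcross with independent assortment gives a 1:1:1:1 ratio.
A goodness-of-fit test with 4 phenotype classes has df = 4 − 1 = 3.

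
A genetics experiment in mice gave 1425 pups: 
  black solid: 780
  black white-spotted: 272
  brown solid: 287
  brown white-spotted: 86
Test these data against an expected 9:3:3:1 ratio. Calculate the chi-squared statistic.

2.241

The 9:3:3:1 ratio has 16 parts, so with N = 1425 the expected counts are:
  black solid: 1425 × 9/16 = 801.5625
  black white-spotted: 1425 × 3/16 = 267.1875
  brown solid: 1425 × 3/16 = 267.1875
  brown white-spotted: 1425 × 1/16 = 89.0625
χ² = Σ (O − E)² / E
  black solid: (780 − 801.5625)² / 801.5625 = 0.5800
  black white-spotted: (272 − 267.1875)² / 267.1875 = 0.0867
  brown solid: (287 − 267.1875)² / 267.1875 = 1.4691
  brown white-spotted: (86 − 89.0625)² / 89.0625 = 0.1053
χ² = 0.5800 + 0.0867 + 1.4691 + 0.1053 = 2.2411 ≈ 2.241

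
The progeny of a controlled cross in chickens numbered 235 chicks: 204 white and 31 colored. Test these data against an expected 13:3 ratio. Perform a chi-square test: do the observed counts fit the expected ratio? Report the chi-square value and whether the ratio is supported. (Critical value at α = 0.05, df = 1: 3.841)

Total ratio parts = 16. Expected numbers out of 235:
  white: 235 × 13/16 = 190.9375
  colored: 235 × 3/16 = 44.0625
χ² = Σ (O − E)² / E
  white: (204 − 190.9375)² / 190.9375 = 0.8936
  colored: (31 − 44.0625)² / 44.0625 = 3.8724
χ² = 0.8936 + 3.8724 = 4.766
Degrees of freedom = 2 − 1 = 1; critical value at α = 0.05 is 3.841.
Since 4.766 > 3.841, we reject the null hypothesis — the data do not fit the 13:3 ratio.

4.766; not consistent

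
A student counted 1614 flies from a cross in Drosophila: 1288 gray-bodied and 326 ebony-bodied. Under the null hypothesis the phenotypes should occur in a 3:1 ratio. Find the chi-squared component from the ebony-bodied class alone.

14.885

The 3:1 ratio has 4 parts, so with N = 1614 the expected counts are:
  gray-bodied: 1614 × 3/4 = 1210.5
  ebony-bodied: 1614 × 1/4 = 403.5
Contribution of ebony-bodied: (326 − 403.5)² / 403.5 = 14.8854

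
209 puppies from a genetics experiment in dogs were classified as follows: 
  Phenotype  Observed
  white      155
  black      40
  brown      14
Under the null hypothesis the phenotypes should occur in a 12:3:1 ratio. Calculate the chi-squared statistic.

Expected counts for N = 209 under a 12:3:1 ratio (total parts = 16):
  white: 209 × 12/16 = 156.75
  black: 209 × 3/16 = 39.1875
  brown: 209 × 1/16 = 13.0625
χ² = Σ (O − E)² / E
  white: (155 − 156.75)² / 156.75 = 0.0195
  black: (40 − 39.1875)² / 39.1875 = 0.0168
  brown: (14 − 13.0625)² / 13.0625 = 0.0673
χ² = 0.0195 + 0.0168 + 0.0673 = 0.1036 ≈ 0.104

0.104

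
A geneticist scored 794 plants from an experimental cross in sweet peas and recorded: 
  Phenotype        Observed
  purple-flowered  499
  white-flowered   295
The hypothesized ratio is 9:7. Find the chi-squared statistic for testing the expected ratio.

14.039

Under the 9:7 hypothesis (Σ ratio = 16, N = 794):
  purple-flowered: 794 × 9/16 = 446.625
  white-flowered: 794 × 7/16 = 347.375
χ² = Σ (O − E)² / E
  purple-flowered: (499 − 446.625)² / 446.625 = 6.1419
  white-flowered: (295 − 347.375)² / 347.375 = 7.8968
χ² = 6.1419 + 7.8968 = 14.0387 ≈ 14.039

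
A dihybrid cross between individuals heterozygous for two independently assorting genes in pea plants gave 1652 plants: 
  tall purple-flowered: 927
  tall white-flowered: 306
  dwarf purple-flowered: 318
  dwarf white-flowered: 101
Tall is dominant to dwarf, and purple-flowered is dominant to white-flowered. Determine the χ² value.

A dihybrid F₂ with independent assortment and complete dominance at both loci gives a 9:3:3:1 phenotypic ratio.
The 9:3:3:1 ratio has 16 parts, so with N = 1652 the expected counts are:
  tall purple-flowered: 1652 × 9/16 = 929.25
  tall white-flowered: 1652 × 3/16 = 309.75
  dwarf purple-flowered: 1652 × 3/16 = 309.75
  dwarf white-flowered: 1652 × 1/16 = 103.25
χ² = Σ (O − E)² / E
  tall purple-flowered: (927 − 929.25)² / 929.25 = 0.0054
  tall white-flowered: (306 − 309.75)² / 309.75 = 0.0454
  dwarf purple-flowered: (318 − 309.75)² / 309.75 = 0.2197
  dwarf white-flowered: (101 − 103.25)² / 103.25 = 0.0490
χ² = 0.0054 + 0.0454 + 0.2197 + 0.0490 = 0.3195 ≈ 0.320

0.320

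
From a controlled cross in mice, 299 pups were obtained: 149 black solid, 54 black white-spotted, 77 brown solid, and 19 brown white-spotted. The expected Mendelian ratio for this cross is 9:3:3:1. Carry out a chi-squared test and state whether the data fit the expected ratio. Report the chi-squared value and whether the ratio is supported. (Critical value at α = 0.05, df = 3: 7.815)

10.090; not consistent

Expected counts for N = 299 under a 9:3:3:1 ratio (total parts = 16):
  black solid: 299 × 9/16 = 168.1875
  black white-spotted: 299 × 3/16 = 56.0625
  brown solid: 299 × 3/16 = 56.0625
  brown white-spotted: 299 × 1/16 = 18.6875
χ² = Σ (O − E)² / E
  black solid: (149 − 168.1875)² / 168.1875 = 2.1890
  black white-spotted: (54 − 56.0625)² / 56.0625 = 0.0759
  brown solid: (77 − 56.0625)² / 56.0625 = 7.8195
  brown white-spotted: (19 − 18.6875)² / 18.6875 = 0.0052
χ² = 2.1890 + 0.0759 + 7.8195 + 0.0052 = 10.0896 ≈ 10.090
Degrees of freedom = 4 − 1 = 3; critical value at α = 0.05 is 7.815.
Since 10.090 > 7.815, we reject the null hypothesis — the data do not fit the 9:3:3:1 ratio.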